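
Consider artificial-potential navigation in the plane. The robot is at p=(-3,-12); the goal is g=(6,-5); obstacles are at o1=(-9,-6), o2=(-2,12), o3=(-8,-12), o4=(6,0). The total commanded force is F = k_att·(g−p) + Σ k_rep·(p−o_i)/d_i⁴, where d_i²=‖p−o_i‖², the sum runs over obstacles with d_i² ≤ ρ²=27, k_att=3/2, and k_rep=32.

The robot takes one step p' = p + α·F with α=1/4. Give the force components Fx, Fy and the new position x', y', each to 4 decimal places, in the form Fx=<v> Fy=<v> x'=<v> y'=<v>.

Fx=13.7560 Fy=10.5000 x'=0.4390 y'=-9.3750

F_att = 3/2·(g−p) = 3/2·(9,7) = (13.5000,10.5000)
o1: d²=72 > ρ²=27 → inactive
o2: d²=577 > ρ²=27 → inactive
o3: d²=25 ≤ ρ²=27; F_rep = 32·(5,0)/25² = (0.2560,0.0000)
o4: d²=225 > ρ²=27 → inactive
F = F_att + ΣF_rep = (13.7560,10.5000)
p' = p + 1/4·F = (0.4390,-9.3750)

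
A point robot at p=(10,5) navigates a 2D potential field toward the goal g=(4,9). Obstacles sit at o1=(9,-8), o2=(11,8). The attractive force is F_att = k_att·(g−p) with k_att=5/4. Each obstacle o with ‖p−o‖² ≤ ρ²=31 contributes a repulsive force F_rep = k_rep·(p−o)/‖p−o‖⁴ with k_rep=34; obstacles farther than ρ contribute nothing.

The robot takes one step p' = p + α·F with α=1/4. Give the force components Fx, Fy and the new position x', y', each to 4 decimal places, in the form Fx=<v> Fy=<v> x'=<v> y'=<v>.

F_att = 5/4·(g−p) = 5/4·(-6,4) = (-7.5000,5.0000)
o1: d²=170 > ρ²=31 → inactive
o2: d²=10 ≤ ρ²=31; F_rep = 34·(-1,-3)/10² = (-0.3400,-1.0200)
F = F_att + ΣF_rep = (-7.8400,3.9800)
p' = p + 1/4·F = (8.0400,5.9950)

Fx=-7.8400 Fy=3.9800 x'=8.0400 y'=5.9950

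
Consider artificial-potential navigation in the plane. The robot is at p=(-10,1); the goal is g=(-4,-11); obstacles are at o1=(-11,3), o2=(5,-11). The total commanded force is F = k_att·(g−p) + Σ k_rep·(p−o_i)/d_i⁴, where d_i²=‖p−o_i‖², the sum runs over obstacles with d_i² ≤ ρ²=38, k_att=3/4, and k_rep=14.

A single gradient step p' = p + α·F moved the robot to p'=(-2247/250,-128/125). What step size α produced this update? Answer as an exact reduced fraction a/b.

α = 1/5

F_att = 3/4·(g−p) = 3/4·(6,-12) = (4.5000,-9.0000)
o1: d²=5 ≤ ρ²=38; F_rep = 14·(1,-2)/5² = (0.5600,-1.1200)
o2: d²=369 > ρ²=38 → inactive
F = F_att + ΣF_rep = (5.0600,-10.1200)
Δp = p'−p = (1.0120,-2.0240); α = Δx/Fx = (253/250) / (253/50) = 1/5
check: Δy/Fy = (-253/125) / (-253/25) = 1/5 ✓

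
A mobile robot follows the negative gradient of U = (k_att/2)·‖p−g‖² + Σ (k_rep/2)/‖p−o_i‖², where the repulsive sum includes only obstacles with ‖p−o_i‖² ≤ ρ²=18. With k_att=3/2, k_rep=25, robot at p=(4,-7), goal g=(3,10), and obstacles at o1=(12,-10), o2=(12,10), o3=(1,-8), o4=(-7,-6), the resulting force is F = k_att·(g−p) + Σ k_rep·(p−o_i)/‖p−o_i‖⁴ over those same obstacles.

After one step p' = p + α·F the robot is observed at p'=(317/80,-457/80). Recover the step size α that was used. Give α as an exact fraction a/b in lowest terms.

α = 1/20

F_att = 3/2·(g−p) = 3/2·(-1,17) = (-1.5000,25.5000)
o1: d²=73 > ρ²=18 → inactive
o2: d²=353 > ρ²=18 → inactive
o3: d²=10 ≤ ρ²=18; F_rep = 25·(3,1)/10² = (0.7500,0.2500)
o4: d²=122 > ρ²=18 → inactive
F = F_att + ΣF_rep = (-0.7500,25.7500)
Δp = p'−p = (-0.0375,1.2875); α = Δx/Fx = (-3/80) / (-3/4) = 1/20
check: Δy/Fy = (103/80) / (103/4) = 1/20 ✓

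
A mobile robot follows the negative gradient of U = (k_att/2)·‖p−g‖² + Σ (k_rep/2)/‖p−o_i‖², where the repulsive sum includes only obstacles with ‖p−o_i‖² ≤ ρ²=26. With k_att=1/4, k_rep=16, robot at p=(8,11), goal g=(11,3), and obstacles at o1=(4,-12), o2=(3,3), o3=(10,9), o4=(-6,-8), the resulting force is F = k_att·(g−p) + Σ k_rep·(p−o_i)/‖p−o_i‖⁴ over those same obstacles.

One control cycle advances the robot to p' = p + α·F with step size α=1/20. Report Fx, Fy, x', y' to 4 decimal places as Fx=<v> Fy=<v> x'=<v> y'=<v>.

F_att = 1/4·(g−p) = 1/4·(3,-8) = (0.7500,-2.0000)
o1: d²=545 > ρ²=26 → inactive
o2: d²=89 > ρ²=26 → inactive
o3: d²=8 ≤ ρ²=26; F_rep = 16·(-2,2)/8² = (-0.5000,0.5000)
o4: d²=557 > ρ²=26 → inactive
F = F_att + ΣF_rep = (0.2500,-1.5000)
p' = p + 1/20·F = (8.0125,10.9250)

Fx=0.2500 Fy=-1.5000 x'=8.0125 y'=10.9250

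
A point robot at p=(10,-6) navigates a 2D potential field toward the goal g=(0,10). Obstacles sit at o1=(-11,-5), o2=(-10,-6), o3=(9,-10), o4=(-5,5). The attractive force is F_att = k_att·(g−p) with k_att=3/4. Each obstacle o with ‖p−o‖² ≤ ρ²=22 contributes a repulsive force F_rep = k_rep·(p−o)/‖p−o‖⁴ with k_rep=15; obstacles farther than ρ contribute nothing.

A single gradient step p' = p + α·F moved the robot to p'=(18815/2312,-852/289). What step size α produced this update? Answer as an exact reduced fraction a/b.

α = 1/4

F_att = 3/4·(g−p) = 3/4·(-10,16) = (-7.5000,12.0000)
o1: d²=442 > ρ²=22 → inactive
o2: d²=400 > ρ²=22 → inactive
o3: d²=17 ≤ ρ²=22; F_rep = 15·(1,4)/17² = (0.0519,0.2076)
o4: d²=346 > ρ²=22 → inactive
F = F_att + ΣF_rep = (-7.4481,12.2076)
Δp = p'−p = (-1.8620,3.0519); α = Δx/Fx = (-4305/2312) / (-4305/578) = 1/4
check: Δy/Fy = (882/289) / (3528/289) = 1/4 ✓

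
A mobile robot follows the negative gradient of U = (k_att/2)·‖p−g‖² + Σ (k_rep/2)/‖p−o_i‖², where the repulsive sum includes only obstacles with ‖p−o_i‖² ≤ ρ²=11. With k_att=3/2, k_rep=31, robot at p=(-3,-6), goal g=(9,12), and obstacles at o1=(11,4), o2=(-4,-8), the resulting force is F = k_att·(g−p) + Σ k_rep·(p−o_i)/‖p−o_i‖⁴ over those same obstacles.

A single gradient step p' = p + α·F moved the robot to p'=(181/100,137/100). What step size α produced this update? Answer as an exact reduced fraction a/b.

α = 1/4

F_att = 3/2·(g−p) = 3/2·(12,18) = (18.0000,27.0000)
o1: d²=296 > ρ²=11 → inactive
o2: d²=5 ≤ ρ²=11; F_rep = 31·(1,2)/5² = (1.2400,2.4800)
F = F_att + ΣF_rep = (19.2400,29.4800)
Δp = p'−p = (4.8100,7.3700); α = Δx/Fx = (481/100) / (481/25) = 1/4
check: Δy/Fy = (737/100) / (737/25) = 1/4 ✓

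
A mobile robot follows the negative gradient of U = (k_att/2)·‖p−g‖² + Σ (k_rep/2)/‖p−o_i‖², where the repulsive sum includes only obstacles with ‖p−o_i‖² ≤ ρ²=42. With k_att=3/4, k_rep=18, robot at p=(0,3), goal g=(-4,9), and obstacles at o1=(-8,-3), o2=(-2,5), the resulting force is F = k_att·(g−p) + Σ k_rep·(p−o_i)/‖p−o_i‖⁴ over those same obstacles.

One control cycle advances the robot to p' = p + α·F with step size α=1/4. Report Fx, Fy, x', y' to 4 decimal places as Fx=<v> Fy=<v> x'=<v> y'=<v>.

Fx=-2.4375 Fy=3.9375 x'=-0.6094 y'=3.9844

F_att = 3/4·(g−p) = 3/4·(-4,6) = (-3.0000,4.5000)
o1: d²=100 > ρ²=42 → inactive
o2: d²=8 ≤ ρ²=42; F_rep = 18·(2,-2)/8² = (0.5625,-0.5625)
F = F_att + ΣF_rep = (-2.4375,3.9375)
p' = p + 1/4·F = (-0.6094,3.9844)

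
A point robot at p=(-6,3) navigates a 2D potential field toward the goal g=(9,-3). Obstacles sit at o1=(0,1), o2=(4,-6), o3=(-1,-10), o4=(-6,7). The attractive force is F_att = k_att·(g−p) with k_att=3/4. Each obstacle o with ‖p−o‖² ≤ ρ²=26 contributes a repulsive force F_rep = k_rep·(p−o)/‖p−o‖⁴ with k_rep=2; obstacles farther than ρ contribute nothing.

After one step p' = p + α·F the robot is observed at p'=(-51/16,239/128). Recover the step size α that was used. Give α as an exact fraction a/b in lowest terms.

α = 1/4

F_att = 3/4·(g−p) = 3/4·(15,-6) = (11.2500,-4.5000)
o1: d²=40 > ρ²=26 → inactive
o2: d²=181 > ρ²=26 → inactive
o3: d²=194 > ρ²=26 → inactive
o4: d²=16 ≤ ρ²=26; F_rep = 2·(0,-4)/16² = (0.0000,-0.0312)
F = F_att + ΣF_rep = (11.2500,-4.5312)
Δp = p'−p = (2.8125,-1.1328); α = Δx/Fx = (45/16) / (45/4) = 1/4
check: Δy/Fy = (-145/128) / (-145/32) = 1/4 ✓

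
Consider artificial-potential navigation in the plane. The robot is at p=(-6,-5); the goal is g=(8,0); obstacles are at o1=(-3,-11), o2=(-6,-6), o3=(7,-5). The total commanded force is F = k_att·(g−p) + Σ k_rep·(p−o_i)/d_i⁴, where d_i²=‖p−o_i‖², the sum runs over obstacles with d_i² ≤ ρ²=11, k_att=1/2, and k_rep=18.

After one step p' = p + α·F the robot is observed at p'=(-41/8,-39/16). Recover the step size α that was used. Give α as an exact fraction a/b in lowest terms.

α = 1/8

F_att = 1/2·(g−p) = 1/2·(14,5) = (7.0000,2.5000)
o1: d²=45 > ρ²=11 → inactive
o2: d²=1 ≤ ρ²=11; F_rep = 18·(0,1)/1² = (0.0000,18.0000)
o3: d²=169 > ρ²=11 → inactive
F = F_att + ΣF_rep = (7.0000,20.5000)
Δp = p'−p = (0.8750,2.5625); α = Δx/Fx = (7/8) / (7) = 1/8
check: Δy/Fy = (41/16) / (41/2) = 1/8 ✓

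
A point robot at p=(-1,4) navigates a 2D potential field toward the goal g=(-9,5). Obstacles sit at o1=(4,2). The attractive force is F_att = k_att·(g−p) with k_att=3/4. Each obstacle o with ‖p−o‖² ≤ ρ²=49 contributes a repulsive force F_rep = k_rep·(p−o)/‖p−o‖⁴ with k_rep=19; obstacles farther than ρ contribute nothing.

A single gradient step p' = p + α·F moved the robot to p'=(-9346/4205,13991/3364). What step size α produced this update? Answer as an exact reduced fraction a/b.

F_att = 3/4·(g−p) = 3/4·(-8,1) = (-6.0000,0.7500)
o1: d²=29 ≤ ρ²=49; F_rep = 19·(-5,2)/29² = (-0.1130,0.0452)
F = F_att + ΣF_rep = (-6.1130,0.7952)
Δp = p'−p = (-1.2226,0.1590); α = Δx/Fx = (-5141/4205) / (-5141/841) = 1/5
check: Δy/Fy = (535/3364) / (2675/3364) = 1/5 ✓

α = 1/5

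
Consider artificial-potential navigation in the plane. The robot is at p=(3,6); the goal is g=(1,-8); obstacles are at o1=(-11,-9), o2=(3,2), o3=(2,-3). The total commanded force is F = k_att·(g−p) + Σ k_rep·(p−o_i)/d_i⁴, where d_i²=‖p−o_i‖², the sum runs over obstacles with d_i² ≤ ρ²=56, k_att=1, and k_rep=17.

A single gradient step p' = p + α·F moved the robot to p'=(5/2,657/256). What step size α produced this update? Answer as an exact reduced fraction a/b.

F_att = 1·(g−p) = 1·(-2,-14) = (-2.0000,-14.0000)
o1: d²=421 > ρ²=56 → inactive
o2: d²=16 ≤ ρ²=56; F_rep = 17·(0,4)/16² = (0.0000,0.2656)
o3: d²=82 > ρ²=56 → inactive
F = F_att + ΣF_rep = (-2.0000,-13.7344)
Δp = p'−p = (-0.5000,-3.4336); α = Δx/Fx = (-1/2) / (-2) = 1/4
check: Δy/Fy = (-879/256) / (-879/64) = 1/4 ✓

α = 1/4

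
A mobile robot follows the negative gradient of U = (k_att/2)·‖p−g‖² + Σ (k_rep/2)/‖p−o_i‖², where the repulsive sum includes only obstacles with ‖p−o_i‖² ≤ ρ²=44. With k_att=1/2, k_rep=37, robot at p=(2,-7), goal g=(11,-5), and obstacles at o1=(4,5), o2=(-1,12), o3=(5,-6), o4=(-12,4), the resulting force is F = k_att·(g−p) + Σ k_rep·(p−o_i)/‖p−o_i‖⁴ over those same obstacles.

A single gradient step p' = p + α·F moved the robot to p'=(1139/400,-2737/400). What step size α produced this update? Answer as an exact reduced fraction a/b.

α = 1/4

F_att = 1/2·(g−p) = 1/2·(9,2) = (4.5000,1.0000)
o1: d²=148 > ρ²=44 → inactive
o2: d²=370 > ρ²=44 → inactive
o3: d²=10 ≤ ρ²=44; F_rep = 37·(-3,-1)/10² = (-1.1100,-0.3700)
o4: d²=317 > ρ²=44 → inactive
F = F_att + ΣF_rep = (3.3900,0.6300)
Δp = p'−p = (0.8475,0.1575); α = Δx/Fx = (339/400) / (339/100) = 1/4
check: Δy/Fy = (63/400) / (63/100) = 1/4 ✓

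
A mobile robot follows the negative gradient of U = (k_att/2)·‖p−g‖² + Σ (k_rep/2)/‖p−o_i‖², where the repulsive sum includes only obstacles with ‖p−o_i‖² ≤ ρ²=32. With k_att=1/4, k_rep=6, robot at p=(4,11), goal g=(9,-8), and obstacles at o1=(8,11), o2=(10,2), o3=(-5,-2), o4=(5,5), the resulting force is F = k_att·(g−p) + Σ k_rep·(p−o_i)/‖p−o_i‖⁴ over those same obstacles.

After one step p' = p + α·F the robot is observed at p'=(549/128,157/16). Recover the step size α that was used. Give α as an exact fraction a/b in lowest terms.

α = 1/4

F_att = 1/4·(g−p) = 1/4·(5,-19) = (1.2500,-4.7500)
o1: d²=16 ≤ ρ²=32; F_rep = 6·(-4,0)/16² = (-0.0938,0.0000)
o2: d²=117 > ρ²=32 → inactive
o3: d²=250 > ρ²=32 → inactive
o4: d²=37 > ρ²=32 → inactive
F = F_att + ΣF_rep = (1.1562,-4.7500)
Δp = p'−p = (0.2891,-1.1875); α = Δx/Fx = (37/128) / (37/32) = 1/4
check: Δy/Fy = (-19/16) / (-19/4) = 1/4 ✓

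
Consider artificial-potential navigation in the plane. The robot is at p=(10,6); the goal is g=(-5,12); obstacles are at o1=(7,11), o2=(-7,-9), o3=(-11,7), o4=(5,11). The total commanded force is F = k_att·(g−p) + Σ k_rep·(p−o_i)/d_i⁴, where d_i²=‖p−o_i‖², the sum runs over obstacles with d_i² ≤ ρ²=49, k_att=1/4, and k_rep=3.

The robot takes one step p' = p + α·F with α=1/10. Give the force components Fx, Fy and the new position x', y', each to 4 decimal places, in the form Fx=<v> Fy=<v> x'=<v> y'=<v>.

Fx=-3.7422 Fy=1.4870 x'=9.6258 y'=6.1487

F_att = 1/4·(g−p) = 1/4·(-15,6) = (-3.7500,1.5000)
o1: d²=34 ≤ ρ²=49; F_rep = 3·(3,-5)/34² = (0.0078,-0.0130)
o2: d²=514 > ρ²=49 → inactive
o3: d²=442 > ρ²=49 → inactive
o4: d²=50 > ρ²=49 → inactive
F = F_att + ΣF_rep = (-3.7422,1.4870)
p' = p + 1/10·F = (9.6258,6.1487)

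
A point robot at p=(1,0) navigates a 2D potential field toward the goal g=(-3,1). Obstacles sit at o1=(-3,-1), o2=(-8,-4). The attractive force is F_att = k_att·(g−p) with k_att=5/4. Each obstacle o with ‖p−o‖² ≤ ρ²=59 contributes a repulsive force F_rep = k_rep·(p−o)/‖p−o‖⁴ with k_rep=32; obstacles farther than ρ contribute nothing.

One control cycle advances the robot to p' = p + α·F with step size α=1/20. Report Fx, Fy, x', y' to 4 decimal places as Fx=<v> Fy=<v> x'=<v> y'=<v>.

Fx=-4.5571 Fy=1.3607 x'=0.7721 y'=0.0680

F_att = 5/4·(g−p) = 5/4·(-4,1) = (-5.0000,1.2500)
o1: d²=17 ≤ ρ²=59; F_rep = 32·(4,1)/17² = (0.4429,0.1107)
o2: d²=97 > ρ²=59 → inactive
F = F_att + ΣF_rep = (-4.5571,1.3607)
p' = p + 1/20·F = (0.7721,0.0680)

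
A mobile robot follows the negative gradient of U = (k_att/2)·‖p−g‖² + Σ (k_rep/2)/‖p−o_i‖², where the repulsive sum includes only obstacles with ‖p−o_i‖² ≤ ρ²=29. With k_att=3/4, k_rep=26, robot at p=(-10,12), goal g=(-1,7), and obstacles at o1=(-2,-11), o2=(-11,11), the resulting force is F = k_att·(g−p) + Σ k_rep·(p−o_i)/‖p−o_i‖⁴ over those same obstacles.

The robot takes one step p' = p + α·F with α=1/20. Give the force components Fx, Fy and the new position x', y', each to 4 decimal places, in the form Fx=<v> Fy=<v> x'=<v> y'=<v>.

Fx=13.2500 Fy=2.7500 x'=-9.3375 y'=12.1375

F_att = 3/4·(g−p) = 3/4·(9,-5) = (6.7500,-3.7500)
o1: d²=593 > ρ²=29 → inactive
o2: d²=2 ≤ ρ²=29; F_rep = 26·(1,1)/2² = (6.5000,6.5000)
F = F_att + ΣF_rep = (13.2500,2.7500)
p' = p + 1/20·F = (-9.3375,12.1375)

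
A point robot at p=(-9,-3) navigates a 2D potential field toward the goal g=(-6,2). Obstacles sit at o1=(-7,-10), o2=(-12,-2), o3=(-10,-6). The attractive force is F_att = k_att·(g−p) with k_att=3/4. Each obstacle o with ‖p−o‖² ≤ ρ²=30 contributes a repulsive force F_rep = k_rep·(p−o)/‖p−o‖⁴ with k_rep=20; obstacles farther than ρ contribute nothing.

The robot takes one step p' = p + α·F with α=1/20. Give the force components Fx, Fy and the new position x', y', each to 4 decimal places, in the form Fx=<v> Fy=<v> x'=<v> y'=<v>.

Fx=3.0500 Fy=4.1500 x'=-8.8475 y'=-2.7925

F_att = 3/4·(g−p) = 3/4·(3,5) = (2.2500,3.7500)
o1: d²=53 > ρ²=30 → inactive
o2: d²=10 ≤ ρ²=30; F_rep = 20·(3,-1)/10² = (0.6000,-0.2000)
o3: d²=10 ≤ ρ²=30; F_rep = 20·(1,3)/10² = (0.2000,0.6000)
F = F_att + ΣF_rep = (3.0500,4.1500)
p' = p + 1/20·F = (-8.8475,-2.7925)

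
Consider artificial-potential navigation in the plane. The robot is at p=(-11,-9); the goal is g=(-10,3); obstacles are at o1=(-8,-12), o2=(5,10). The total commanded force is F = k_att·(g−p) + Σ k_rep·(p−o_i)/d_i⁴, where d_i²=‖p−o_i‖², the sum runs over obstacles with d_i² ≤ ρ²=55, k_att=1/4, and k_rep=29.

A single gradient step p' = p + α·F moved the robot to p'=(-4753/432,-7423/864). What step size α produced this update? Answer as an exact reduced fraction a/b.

α = 1/8

F_att = 1/4·(g−p) = 1/4·(1,12) = (0.2500,3.0000)
o1: d²=18 ≤ ρ²=55; F_rep = 29·(-3,3)/18² = (-0.2685,0.2685)
o2: d²=617 > ρ²=55 → inactive
F = F_att + ΣF_rep = (-0.0185,3.2685)
Δp = p'−p = (-0.0023,0.4086); α = Δx/Fx = (-1/432) / (-1/54) = 1/8
check: Δy/Fy = (353/864) / (353/108) = 1/8 ✓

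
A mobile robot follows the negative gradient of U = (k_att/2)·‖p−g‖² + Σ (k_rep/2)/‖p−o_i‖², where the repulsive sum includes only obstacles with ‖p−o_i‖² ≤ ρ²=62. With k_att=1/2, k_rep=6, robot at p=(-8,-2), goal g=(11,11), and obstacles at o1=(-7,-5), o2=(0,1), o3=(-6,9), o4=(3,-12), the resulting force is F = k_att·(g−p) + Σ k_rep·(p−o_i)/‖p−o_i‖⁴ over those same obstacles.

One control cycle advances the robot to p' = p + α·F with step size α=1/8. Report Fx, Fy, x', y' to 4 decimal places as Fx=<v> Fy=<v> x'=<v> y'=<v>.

F_att = 1/2·(g−p) = 1/2·(19,13) = (9.5000,6.5000)
o1: d²=10 ≤ ρ²=62; F_rep = 6·(-1,3)/10² = (-0.0600,0.1800)
o2: d²=73 > ρ²=62 → inactive
o3: d²=125 > ρ²=62 → inactive
o4: d²=221 > ρ²=62 → inactive
F = F_att + ΣF_rep = (9.4400,6.6800)
p' = p + 1/8·F = (-6.8200,-1.1650)

Fx=9.4400 Fy=6.6800 x'=-6.8200 y'=-1.1650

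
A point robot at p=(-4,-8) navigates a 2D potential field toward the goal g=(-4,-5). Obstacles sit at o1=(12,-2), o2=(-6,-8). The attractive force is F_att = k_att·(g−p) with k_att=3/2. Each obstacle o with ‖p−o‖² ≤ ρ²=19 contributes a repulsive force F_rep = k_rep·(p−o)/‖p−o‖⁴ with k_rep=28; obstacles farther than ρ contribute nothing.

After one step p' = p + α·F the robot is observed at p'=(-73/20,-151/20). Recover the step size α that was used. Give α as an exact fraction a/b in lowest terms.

F_att = 3/2·(g−p) = 3/2·(0,3) = (0.0000,4.5000)
o1: d²=292 > ρ²=19 → inactive
o2: d²=4 ≤ ρ²=19; F_rep = 28·(2,0)/4² = (3.5000,0.0000)
F = F_att + ΣF_rep = (3.5000,4.5000)
Δp = p'−p = (0.3500,0.4500); α = Δx/Fx = (7/20) / (7/2) = 1/10
check: Δy/Fy = (9/20) / (9/2) = 1/10 ✓

α = 1/10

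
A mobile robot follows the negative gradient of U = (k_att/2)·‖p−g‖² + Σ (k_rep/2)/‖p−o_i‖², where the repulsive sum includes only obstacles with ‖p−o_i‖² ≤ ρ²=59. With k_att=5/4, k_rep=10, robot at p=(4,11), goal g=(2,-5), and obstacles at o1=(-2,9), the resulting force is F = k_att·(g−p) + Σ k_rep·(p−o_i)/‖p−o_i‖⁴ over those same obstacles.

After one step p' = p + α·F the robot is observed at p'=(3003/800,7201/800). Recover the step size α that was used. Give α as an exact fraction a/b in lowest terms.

α = 1/10

F_att = 5/4·(g−p) = 5/4·(-2,-16) = (-2.5000,-20.0000)
o1: d²=40 ≤ ρ²=59; F_rep = 10·(6,2)/40² = (0.0375,0.0125)
F = F_att + ΣF_rep = (-2.4625,-19.9875)
Δp = p'−p = (-0.2462,-1.9988); α = Δx/Fx = (-197/800) / (-197/80) = 1/10
check: Δy/Fy = (-1599/800) / (-1599/80) = 1/10 ✓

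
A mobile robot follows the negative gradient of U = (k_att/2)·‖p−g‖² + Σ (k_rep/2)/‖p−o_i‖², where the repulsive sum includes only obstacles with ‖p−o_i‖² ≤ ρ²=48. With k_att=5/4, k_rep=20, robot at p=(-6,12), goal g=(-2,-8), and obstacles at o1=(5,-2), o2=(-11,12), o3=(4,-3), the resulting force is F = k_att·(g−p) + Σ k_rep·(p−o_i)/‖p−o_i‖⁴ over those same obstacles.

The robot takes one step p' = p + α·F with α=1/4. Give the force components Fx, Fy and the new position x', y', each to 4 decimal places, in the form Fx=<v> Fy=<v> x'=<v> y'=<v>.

Fx=5.1600 Fy=-25.0000 x'=-4.7100 y'=5.7500

F_att = 5/4·(g−p) = 5/4·(4,-20) = (5.0000,-25.0000)
o1: d²=317 > ρ²=48 → inactive
o2: d²=25 ≤ ρ²=48; F_rep = 20·(5,0)/25² = (0.1600,0.0000)
o3: d²=325 > ρ²=48 → inactive
F = F_att + ΣF_rep = (5.1600,-25.0000)
p' = p + 1/4·F = (-4.7100,5.7500)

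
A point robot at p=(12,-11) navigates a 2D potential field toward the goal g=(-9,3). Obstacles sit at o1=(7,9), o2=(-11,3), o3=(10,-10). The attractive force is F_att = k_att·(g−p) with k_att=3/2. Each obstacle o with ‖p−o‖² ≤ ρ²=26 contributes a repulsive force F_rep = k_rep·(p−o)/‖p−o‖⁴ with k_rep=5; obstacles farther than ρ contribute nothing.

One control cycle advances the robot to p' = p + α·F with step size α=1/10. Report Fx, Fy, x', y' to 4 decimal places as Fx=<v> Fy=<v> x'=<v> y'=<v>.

Fx=-31.1000 Fy=20.8000 x'=8.8900 y'=-8.9200

F_att = 3/2·(g−p) = 3/2·(-21,14) = (-31.5000,21.0000)
o1: d²=425 > ρ²=26 → inactive
o2: d²=725 > ρ²=26 → inactive
o3: d²=5 ≤ ρ²=26; F_rep = 5·(2,-1)/5² = (0.4000,-0.2000)
F = F_att + ΣF_rep = (-31.1000,20.8000)
p' = p + 1/10·F = (8.8900,-8.9200)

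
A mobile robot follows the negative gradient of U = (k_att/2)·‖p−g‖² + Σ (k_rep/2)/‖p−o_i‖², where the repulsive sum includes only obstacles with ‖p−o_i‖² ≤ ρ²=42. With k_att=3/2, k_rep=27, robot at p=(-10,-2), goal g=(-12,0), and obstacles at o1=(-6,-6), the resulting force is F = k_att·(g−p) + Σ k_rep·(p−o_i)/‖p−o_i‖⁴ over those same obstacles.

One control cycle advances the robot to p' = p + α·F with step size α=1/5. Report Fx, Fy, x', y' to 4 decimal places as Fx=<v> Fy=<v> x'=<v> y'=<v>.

F_att = 3/2·(g−p) = 3/2·(-2,2) = (-3.0000,3.0000)
o1: d²=32 ≤ ρ²=42; F_rep = 27·(-4,4)/32² = (-0.1055,0.1055)
F = F_att + ΣF_rep = (-3.1055,3.1055)
p' = p + 1/5·F = (-10.6211,-1.3789)

Fx=-3.1055 Fy=3.1055 x'=-10.6211 y'=-1.3789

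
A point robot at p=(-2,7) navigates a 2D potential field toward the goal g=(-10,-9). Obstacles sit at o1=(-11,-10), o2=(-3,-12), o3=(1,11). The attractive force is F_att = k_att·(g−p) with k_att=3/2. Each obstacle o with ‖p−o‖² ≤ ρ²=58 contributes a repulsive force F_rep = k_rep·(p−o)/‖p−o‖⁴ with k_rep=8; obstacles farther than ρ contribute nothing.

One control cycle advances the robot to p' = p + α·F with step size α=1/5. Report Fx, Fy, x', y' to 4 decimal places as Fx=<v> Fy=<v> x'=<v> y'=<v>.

F_att = 3/2·(g−p) = 3/2·(-8,-16) = (-12.0000,-24.0000)
o1: d²=370 > ρ²=58 → inactive
o2: d²=362 > ρ²=58 → inactive
o3: d²=25 ≤ ρ²=58; F_rep = 8·(-3,-4)/25² = (-0.0384,-0.0512)
F = F_att + ΣF_rep = (-12.0384,-24.0512)
p' = p + 1/5·F = (-4.4077,2.1898)

Fx=-12.0384 Fy=-24.0512 x'=-4.4077 y'=2.1898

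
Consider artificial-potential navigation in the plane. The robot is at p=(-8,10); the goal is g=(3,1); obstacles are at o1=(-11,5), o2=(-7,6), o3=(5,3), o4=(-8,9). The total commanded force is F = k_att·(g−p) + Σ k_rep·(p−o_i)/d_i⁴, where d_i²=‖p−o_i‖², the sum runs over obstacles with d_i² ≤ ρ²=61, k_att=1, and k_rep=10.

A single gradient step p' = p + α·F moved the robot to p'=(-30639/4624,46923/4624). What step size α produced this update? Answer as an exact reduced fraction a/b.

F_att = 1·(g−p) = 1·(11,-9) = (11.0000,-9.0000)
o1: d²=34 ≤ ρ²=61; F_rep = 10·(3,5)/34² = (0.0260,0.0433)
o2: d²=17 ≤ ρ²=61; F_rep = 10·(-1,4)/17² = (-0.0346,0.1384)
o3: d²=218 > ρ²=61 → inactive
o4: d²=1 ≤ ρ²=61; F_rep = 10·(0,1)/1² = (0.0000,10.0000)
F = F_att + ΣF_rep = (10.9913,1.1817)
Δp = p'−p = (1.3739,0.1477); α = Δx/Fx = (6353/4624) / (6353/578) = 1/8
check: Δy/Fy = (683/4624) / (683/578) = 1/8 ✓

α = 1/8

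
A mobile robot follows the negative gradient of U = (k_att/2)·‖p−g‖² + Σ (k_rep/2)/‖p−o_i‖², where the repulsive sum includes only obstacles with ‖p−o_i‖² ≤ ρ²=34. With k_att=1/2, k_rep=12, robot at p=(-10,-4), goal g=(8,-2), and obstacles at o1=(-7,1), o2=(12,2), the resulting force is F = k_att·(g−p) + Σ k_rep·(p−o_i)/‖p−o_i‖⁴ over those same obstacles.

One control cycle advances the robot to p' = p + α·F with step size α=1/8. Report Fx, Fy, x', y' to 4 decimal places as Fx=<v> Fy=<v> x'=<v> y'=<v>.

Fx=8.9689 Fy=0.9481 x'=-8.8789 y'=-3.8815

F_att = 1/2·(g−p) = 1/2·(18,2) = (9.0000,1.0000)
o1: d²=34 ≤ ρ²=34; F_rep = 12·(-3,-5)/34² = (-0.0311,-0.0519)
o2: d²=520 > ρ²=34 → inactive
F = F_att + ΣF_rep = (8.9689,0.9481)
p' = p + 1/8·F = (-8.8789,-3.8815)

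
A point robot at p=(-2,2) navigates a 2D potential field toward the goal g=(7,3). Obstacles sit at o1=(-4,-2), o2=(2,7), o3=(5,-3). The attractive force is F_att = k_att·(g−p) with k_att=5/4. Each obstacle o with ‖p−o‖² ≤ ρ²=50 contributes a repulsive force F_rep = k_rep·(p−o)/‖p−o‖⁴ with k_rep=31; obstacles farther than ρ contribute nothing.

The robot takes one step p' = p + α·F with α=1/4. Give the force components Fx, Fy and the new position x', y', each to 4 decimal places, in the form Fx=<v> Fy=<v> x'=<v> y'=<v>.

Fx=11.3312 Fy=1.4678 x'=0.8328 y'=2.3669

F_att = 5/4·(g−p) = 5/4·(9,1) = (11.2500,1.2500)
o1: d²=20 ≤ ρ²=50; F_rep = 31·(2,4)/20² = (0.1550,0.3100)
o2: d²=41 ≤ ρ²=50; F_rep = 31·(-4,-5)/41² = (-0.0738,-0.0922)
o3: d²=74 > ρ²=50 → inactive
F = F_att + ΣF_rep = (11.3312,1.4678)
p' = p + 1/4·F = (0.8328,2.3669)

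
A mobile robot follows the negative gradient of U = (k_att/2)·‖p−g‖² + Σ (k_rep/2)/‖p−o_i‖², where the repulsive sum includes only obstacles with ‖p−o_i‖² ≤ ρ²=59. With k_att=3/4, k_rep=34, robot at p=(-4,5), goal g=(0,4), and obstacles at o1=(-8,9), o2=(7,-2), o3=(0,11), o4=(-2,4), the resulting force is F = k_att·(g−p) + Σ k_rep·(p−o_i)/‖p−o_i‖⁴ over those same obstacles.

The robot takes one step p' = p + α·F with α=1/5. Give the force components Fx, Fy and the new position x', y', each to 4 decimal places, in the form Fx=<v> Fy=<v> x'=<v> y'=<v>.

F_att = 3/4·(g−p) = 3/4·(4,-1) = (3.0000,-0.7500)
o1: d²=32 ≤ ρ²=59; F_rep = 34·(4,-4)/32² = (0.1328,-0.1328)
o2: d²=170 > ρ²=59 → inactive
o3: d²=52 ≤ ρ²=59; F_rep = 34·(-4,-6)/52² = (-0.0503,-0.0754)
o4: d²=5 ≤ ρ²=59; F_rep = 34·(-2,1)/5² = (-2.7200,1.3600)
F = F_att + ΣF_rep = (0.3625,0.4017)
p' = p + 1/5·F = (-3.9275,5.0803)

Fx=0.3625 Fy=0.4017 x'=-3.9275 y'=5.0803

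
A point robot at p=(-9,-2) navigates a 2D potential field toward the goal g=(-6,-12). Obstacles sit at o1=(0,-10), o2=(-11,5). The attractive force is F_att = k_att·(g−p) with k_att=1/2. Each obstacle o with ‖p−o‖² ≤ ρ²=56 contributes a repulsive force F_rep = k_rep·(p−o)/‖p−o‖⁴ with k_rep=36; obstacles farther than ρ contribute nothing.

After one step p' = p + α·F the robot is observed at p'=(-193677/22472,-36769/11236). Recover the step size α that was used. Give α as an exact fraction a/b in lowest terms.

α = 1/4

F_att = 1/2·(g−p) = 1/2·(3,-10) = (1.5000,-5.0000)
o1: d²=145 > ρ²=56 → inactive
o2: d²=53 ≤ ρ²=56; F_rep = 36·(2,-7)/53² = (0.0256,-0.0897)
F = F_att + ΣF_rep = (1.5256,-5.0897)
Δp = p'−p = (0.3814,-1.2724); α = Δx/Fx = (8571/22472) / (8571/5618) = 1/4
check: Δy/Fy = (-14297/11236) / (-14297/2809) = 1/4 ✓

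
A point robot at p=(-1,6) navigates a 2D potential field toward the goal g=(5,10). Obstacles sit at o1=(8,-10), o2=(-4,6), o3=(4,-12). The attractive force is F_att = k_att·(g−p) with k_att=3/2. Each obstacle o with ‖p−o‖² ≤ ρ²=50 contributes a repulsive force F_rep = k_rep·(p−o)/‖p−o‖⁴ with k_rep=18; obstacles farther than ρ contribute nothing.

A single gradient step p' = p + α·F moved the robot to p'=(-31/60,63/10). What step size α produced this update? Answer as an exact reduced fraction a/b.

α = 1/20

F_att = 3/2·(g−p) = 3/2·(6,4) = (9.0000,6.0000)
o1: d²=337 > ρ²=50 → inactive
o2: d²=9 ≤ ρ²=50; F_rep = 18·(3,0)/9² = (0.6667,0.0000)
o3: d²=349 > ρ²=50 → inactive
F = F_att + ΣF_rep = (9.6667,6.0000)
Δp = p'−p = (0.4833,0.3000); α = Δx/Fx = (29/60) / (29/3) = 1/20
check: Δy/Fy = (3/10) / (6) = 1/20 ✓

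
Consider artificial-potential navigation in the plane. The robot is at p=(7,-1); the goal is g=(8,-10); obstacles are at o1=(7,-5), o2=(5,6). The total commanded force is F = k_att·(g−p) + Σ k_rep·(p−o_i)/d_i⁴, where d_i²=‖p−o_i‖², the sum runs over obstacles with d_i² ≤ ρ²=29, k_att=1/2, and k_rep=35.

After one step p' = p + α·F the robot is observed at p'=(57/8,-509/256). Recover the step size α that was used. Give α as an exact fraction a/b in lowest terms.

F_att = 1/2·(g−p) = 1/2·(1,-9) = (0.5000,-4.5000)
o1: d²=16 ≤ ρ²=29; F_rep = 35·(0,4)/16² = (0.0000,0.5469)
o2: d²=53 > ρ²=29 → inactive
F = F_att + ΣF_rep = (0.5000,-3.9531)
Δp = p'−p = (0.1250,-0.9883); α = Δx/Fx = (1/8) / (1/2) = 1/4
check: Δy/Fy = (-253/256) / (-253/64) = 1/4 ✓

α = 1/4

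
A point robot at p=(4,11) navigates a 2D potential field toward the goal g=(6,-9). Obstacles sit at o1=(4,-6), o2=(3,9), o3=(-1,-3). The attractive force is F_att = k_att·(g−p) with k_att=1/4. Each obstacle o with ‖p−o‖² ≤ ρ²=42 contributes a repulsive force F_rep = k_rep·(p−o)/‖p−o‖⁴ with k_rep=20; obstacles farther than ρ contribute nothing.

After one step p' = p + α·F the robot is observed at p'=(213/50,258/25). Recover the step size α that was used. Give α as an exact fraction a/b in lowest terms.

F_att = 1/4·(g−p) = 1/4·(2,-20) = (0.5000,-5.0000)
o1: d²=289 > ρ²=42 → inactive
o2: d²=5 ≤ ρ²=42; F_rep = 20·(1,2)/5² = (0.8000,1.6000)
o3: d²=221 > ρ²=42 → inactive
F = F_att + ΣF_rep = (1.3000,-3.4000)
Δp = p'−p = (0.2600,-0.6800); α = Δx/Fx = (13/50) / (13/10) = 1/5
check: Δy/Fy = (-17/25) / (-17/5) = 1/5 ✓

α = 1/5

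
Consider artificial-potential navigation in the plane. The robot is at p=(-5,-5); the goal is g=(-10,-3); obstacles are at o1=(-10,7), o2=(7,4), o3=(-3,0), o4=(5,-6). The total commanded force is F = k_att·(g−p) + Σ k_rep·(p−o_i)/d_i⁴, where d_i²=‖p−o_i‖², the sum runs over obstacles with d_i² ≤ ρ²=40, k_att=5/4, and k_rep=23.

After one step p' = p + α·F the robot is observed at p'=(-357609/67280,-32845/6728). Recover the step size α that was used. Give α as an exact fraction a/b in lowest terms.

F_att = 5/4·(g−p) = 5/4·(-5,2) = (-6.2500,2.5000)
o1: d²=169 > ρ²=40 → inactive
o2: d²=225 > ρ²=40 → inactive
o3: d²=29 ≤ ρ²=40; F_rep = 23·(-2,-5)/29² = (-0.0547,-0.1367)
o4: d²=101 > ρ²=40 → inactive
F = F_att + ΣF_rep = (-6.3047,2.3633)
Δp = p'−p = (-0.3152,0.1182); α = Δx/Fx = (-21209/67280) / (-21209/3364) = 1/20
check: Δy/Fy = (795/6728) / (3975/1682) = 1/20 ✓

α = 1/20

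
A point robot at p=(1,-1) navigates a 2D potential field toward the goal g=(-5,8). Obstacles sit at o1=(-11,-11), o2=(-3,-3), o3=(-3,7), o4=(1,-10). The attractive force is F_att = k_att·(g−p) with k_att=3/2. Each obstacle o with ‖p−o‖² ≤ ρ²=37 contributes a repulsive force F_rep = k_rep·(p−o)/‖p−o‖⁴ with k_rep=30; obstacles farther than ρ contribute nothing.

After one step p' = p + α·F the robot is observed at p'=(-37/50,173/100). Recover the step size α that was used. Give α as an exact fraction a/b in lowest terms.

F_att = 3/2·(g−p) = 3/2·(-6,9) = (-9.0000,13.5000)
o1: d²=244 > ρ²=37 → inactive
o2: d²=20 ≤ ρ²=37; F_rep = 30·(4,2)/20² = (0.3000,0.1500)
o3: d²=80 > ρ²=37 → inactive
o4: d²=81 > ρ²=37 → inactive
F = F_att + ΣF_rep = (-8.7000,13.6500)
Δp = p'−p = (-1.7400,2.7300); α = Δx/Fx = (-87/50) / (-87/10) = 1/5
check: Δy/Fy = (273/100) / (273/20) = 1/5 ✓

α = 1/5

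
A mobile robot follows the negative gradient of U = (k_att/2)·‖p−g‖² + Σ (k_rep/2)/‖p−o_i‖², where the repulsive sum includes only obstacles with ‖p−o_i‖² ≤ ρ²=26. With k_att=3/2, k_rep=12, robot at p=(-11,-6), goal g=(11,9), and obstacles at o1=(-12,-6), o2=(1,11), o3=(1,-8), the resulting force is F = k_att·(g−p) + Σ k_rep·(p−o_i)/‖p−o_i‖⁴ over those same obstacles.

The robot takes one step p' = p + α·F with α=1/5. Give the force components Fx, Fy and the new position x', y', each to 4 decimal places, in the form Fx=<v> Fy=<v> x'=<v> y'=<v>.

F_att = 3/2·(g−p) = 3/2·(22,15) = (33.0000,22.5000)
o1: d²=1 ≤ ρ²=26; F_rep = 12·(1,0)/1² = (12.0000,0.0000)
o2: d²=433 > ρ²=26 → inactive
o3: d²=148 > ρ²=26 → inactive
F = F_att + ΣF_rep = (45.0000,22.5000)
p' = p + 1/5·F = (-2.0000,-1.5000)

Fx=45.0000 Fy=22.5000 x'=-2.0000 y'=-1.5000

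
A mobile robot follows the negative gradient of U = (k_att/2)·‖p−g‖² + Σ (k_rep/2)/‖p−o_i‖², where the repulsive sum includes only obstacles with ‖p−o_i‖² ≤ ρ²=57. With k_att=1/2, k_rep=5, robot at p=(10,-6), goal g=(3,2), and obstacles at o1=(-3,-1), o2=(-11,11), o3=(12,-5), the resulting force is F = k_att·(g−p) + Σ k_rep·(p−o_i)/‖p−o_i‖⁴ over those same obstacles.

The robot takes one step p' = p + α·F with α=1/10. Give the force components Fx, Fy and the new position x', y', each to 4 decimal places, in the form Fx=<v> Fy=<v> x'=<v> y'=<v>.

Fx=-3.9000 Fy=3.8000 x'=9.6100 y'=-5.6200

F_att = 1/2·(g−p) = 1/2·(-7,8) = (-3.5000,4.0000)
o1: d²=194 > ρ²=57 → inactive
o2: d²=730 > ρ²=57 → inactive
o3: d²=5 ≤ ρ²=57; F_rep = 5·(-2,-1)/5² = (-0.4000,-0.2000)
F = F_att + ΣF_rep = (-3.9000,3.8000)
p' = p + 1/10·F = (9.6100,-5.6200)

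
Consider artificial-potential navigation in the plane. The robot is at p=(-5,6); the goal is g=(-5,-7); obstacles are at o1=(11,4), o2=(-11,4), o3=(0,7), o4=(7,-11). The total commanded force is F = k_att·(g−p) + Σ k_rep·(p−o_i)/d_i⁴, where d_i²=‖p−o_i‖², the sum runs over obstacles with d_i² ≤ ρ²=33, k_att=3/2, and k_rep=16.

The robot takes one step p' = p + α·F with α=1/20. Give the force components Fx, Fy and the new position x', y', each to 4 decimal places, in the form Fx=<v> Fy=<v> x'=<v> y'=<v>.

F_att = 3/2·(g−p) = 3/2·(0,-13) = (0.0000,-19.5000)
o1: d²=260 > ρ²=33 → inactive
o2: d²=40 > ρ²=33 → inactive
o3: d²=26 ≤ ρ²=33; F_rep = 16·(-5,-1)/26² = (-0.1183,-0.0237)
o4: d²=433 > ρ²=33 → inactive
F = F_att + ΣF_rep = (-0.1183,-19.5237)
p' = p + 1/20·F = (-5.0059,5.0238)

Fx=-0.1183 Fy=-19.5237 x'=-5.0059 y'=5.0238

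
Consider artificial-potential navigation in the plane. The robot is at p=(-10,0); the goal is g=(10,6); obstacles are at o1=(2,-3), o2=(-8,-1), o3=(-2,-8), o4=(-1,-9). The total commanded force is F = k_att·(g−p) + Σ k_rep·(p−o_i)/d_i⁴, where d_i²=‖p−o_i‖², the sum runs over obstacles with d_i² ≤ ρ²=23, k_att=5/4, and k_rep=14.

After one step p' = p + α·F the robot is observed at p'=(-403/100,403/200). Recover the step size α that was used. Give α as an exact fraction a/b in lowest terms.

α = 1/4

F_att = 5/4·(g−p) = 5/4·(20,6) = (25.0000,7.5000)
o1: d²=153 > ρ²=23 → inactive
o2: d²=5 ≤ ρ²=23; F_rep = 14·(-2,1)/5² = (-1.1200,0.5600)
o3: d²=128 > ρ²=23 → inactive
o4: d²=162 > ρ²=23 → inactive
F = F_att + ΣF_rep = (23.8800,8.0600)
Δp = p'−p = (5.9700,2.0150); α = Δx/Fx = (597/100) / (597/25) = 1/4
check: Δy/Fy = (403/200) / (403/50) = 1/4 ✓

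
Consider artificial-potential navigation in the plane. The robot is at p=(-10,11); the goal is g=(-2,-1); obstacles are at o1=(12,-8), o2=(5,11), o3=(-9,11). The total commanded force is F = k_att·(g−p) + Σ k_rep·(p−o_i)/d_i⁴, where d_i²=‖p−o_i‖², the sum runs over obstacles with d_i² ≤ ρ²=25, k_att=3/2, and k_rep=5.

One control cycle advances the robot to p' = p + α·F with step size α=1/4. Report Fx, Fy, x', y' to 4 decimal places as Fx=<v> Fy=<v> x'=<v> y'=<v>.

F_att = 3/2·(g−p) = 3/2·(8,-12) = (12.0000,-18.0000)
o1: d²=845 > ρ²=25 → inactive
o2: d²=225 > ρ²=25 → inactive
o3: d²=1 ≤ ρ²=25; F_rep = 5·(-1,0)/1² = (-5.0000,0.0000)
F = F_att + ΣF_rep = (7.0000,-18.0000)
p' = p + 1/4·F = (-8.2500,6.5000)

Fx=7.0000 Fy=-18.0000 x'=-8.2500 y'=6.5000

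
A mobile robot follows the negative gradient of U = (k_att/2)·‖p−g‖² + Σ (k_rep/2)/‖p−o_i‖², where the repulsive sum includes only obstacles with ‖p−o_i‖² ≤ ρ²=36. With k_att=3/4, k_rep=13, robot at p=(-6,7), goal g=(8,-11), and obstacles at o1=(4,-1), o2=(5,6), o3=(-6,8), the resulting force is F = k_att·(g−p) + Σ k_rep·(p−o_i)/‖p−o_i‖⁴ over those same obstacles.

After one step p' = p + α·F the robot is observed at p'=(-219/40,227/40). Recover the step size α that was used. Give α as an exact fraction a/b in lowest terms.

F_att = 3/4·(g−p) = 3/4·(14,-18) = (10.5000,-13.5000)
o1: d²=164 > ρ²=36 → inactive
o2: d²=122 > ρ²=36 → inactive
o3: d²=1 ≤ ρ²=36; F_rep = 13·(0,-1)/1² = (0.0000,-13.0000)
F = F_att + ΣF_rep = (10.5000,-26.5000)
Δp = p'−p = (0.5250,-1.3250); α = Δx/Fx = (21/40) / (21/2) = 1/20
check: Δy/Fy = (-53/40) / (-53/2) = 1/20 ✓

α = 1/20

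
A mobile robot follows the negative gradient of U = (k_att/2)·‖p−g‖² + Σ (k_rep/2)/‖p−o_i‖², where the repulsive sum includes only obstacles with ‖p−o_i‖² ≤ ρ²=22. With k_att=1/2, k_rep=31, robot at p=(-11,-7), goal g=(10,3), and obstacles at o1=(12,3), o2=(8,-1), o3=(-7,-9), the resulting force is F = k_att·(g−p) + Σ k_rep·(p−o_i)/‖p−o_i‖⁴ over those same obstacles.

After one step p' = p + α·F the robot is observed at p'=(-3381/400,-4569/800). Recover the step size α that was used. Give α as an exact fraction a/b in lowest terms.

α = 1/4

F_att = 1/2·(g−p) = 1/2·(21,10) = (10.5000,5.0000)
o1: d²=629 > ρ²=22 → inactive
o2: d²=397 > ρ²=22 → inactive
o3: d²=20 ≤ ρ²=22; F_rep = 31·(-4,2)/20² = (-0.3100,0.1550)
F = F_att + ΣF_rep = (10.1900,5.1550)
Δp = p'−p = (2.5475,1.2888); α = Δx/Fx = (1019/400) / (1019/100) = 1/4
check: Δy/Fy = (1031/800) / (1031/200) = 1/4 ✓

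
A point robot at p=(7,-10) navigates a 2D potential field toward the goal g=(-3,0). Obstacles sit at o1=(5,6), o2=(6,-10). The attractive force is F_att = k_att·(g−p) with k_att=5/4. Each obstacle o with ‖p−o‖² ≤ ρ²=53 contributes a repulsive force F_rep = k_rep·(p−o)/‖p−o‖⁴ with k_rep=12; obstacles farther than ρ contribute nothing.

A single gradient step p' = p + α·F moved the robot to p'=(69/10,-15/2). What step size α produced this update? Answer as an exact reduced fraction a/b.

F_att = 5/4·(g−p) = 5/4·(-10,10) = (-12.5000,12.5000)
o1: d²=260 > ρ²=53 → inactive
o2: d²=1 ≤ ρ²=53; F_rep = 12·(1,0)/1² = (12.0000,0.0000)
F = F_att + ΣF_rep = (-0.5000,12.5000)
Δp = p'−p = (-0.1000,2.5000); α = Δx/Fx = (-1/10) / (-1/2) = 1/5
check: Δy/Fy = (5/2) / (25/2) = 1/5 ✓

α = 1/5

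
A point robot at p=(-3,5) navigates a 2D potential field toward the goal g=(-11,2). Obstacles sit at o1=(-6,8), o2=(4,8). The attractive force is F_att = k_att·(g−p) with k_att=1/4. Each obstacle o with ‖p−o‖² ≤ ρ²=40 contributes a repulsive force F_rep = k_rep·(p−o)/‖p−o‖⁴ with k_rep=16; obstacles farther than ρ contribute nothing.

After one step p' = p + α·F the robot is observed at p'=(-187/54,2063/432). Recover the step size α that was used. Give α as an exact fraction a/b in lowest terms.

F_att = 1/4·(g−p) = 1/4·(-8,-3) = (-2.0000,-0.7500)
o1: d²=18 ≤ ρ²=40; F_rep = 16·(3,-3)/18² = (0.1481,-0.1481)
o2: d²=58 > ρ²=40 → inactive
F = F_att + ΣF_rep = (-1.8519,-0.8981)
Δp = p'−p = (-0.4630,-0.2245); α = Δx/Fx = (-25/54) / (-50/27) = 1/4
check: Δy/Fy = (-97/432) / (-97/108) = 1/4 ✓

α = 1/4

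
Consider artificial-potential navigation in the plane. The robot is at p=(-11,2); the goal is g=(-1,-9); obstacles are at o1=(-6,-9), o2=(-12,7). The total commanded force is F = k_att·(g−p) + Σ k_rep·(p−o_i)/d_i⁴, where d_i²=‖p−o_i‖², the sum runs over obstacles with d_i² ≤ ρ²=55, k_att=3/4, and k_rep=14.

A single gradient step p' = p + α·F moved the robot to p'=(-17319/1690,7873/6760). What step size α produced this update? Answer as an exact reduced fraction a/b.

F_att = 3/4·(g−p) = 3/4·(10,-11) = (7.5000,-8.2500)
o1: d²=146 > ρ²=55 → inactive
o2: d²=26 ≤ ρ²=55; F_rep = 14·(1,-5)/26² = (0.0207,-0.1036)
F = F_att + ΣF_rep = (7.5207,-8.3536)
Δp = p'−p = (0.7521,-0.8354); α = Δx/Fx = (1271/1690) / (1271/169) = 1/10
check: Δy/Fy = (-5647/6760) / (-5647/676) = 1/10 ✓

α = 1/10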